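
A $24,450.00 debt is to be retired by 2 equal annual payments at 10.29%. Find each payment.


Formula: PMT = PV * r / (1 - (1+r)^(-n))
Denominator: 1 - (1 + 0.1029)^(-2) = 0.177894
Numerator: $24,450.00 * 0.1029 = 2515.905
PMT = 2515.905 / 0.177894 = $14,142.71

$14,142.71


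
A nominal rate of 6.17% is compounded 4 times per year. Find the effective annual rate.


Formula: EAR = (1 + r/m)^m - 1
Period rate: r/m = 0.0617 / 4 = 0.015425
Compounding: (1 + 0.015425)^4 = 1.063142
EAR = 1.063142 - 1 = 0.063142

0.063142


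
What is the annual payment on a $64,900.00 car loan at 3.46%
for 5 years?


Formula: PMT = PV * r / (1 - (1+r)^(-n))
Denominator: 1 - (1 + 0.0346)^(-5) = 0.156398
Numerator: $64,900.00 * 0.0346 = 2245.54
PMT = 2245.54 / 0.156398 = $14,357.86

$14,357.86


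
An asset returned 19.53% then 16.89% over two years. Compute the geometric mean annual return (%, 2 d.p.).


Formula: Geometric mean = ((1+r1)*(1+r2))^(1/2) - 1
Product: (1 + 0.1953) * (1 + 0.1689) = 1.1953 * 1.1689 = 1.397186
Square root: 1.397186^0.5 = 1.182026
Geometric mean = 1.182026 - 1 = 0.182026
As percentage: 18.20%

18.20%


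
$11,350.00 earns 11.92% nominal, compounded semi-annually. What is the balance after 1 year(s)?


Formula: FV = P * (1 + r/m)^(m*t)
Period rate: r/m = 0.1192 / 2 = 0.0596
Total periods: m*t = 2 * 1 = 2
Growth factor: (1 + 0.0596)^2 = 1.122752
FV = $11,350.00 * 1.122752 = $12,743.24

$12,743.24


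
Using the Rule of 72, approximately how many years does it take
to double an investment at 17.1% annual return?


Formula: Years ≈ 72 / r
Substituting: Years ≈ 72 / 17.1
Years ≈ 4.2

4.2 years


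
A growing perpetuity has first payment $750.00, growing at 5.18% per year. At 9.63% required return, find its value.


Formula: PV = C / (r - g)
Spread: r - g = 0.0963 - 0.0518 = 0.0445
Substituting: PV = $750.00 / 0.0445
PV = $16,853.93

$16,853.93


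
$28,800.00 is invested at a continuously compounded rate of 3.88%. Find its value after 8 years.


Formula: FV = P * e^(r*t)
Exponent: r*t = 0.0388 * 8 = 0.3104
e^(0.3104) = 1.363971
FV = $28,800.00 * 1.363971 = $39,282.35

$39,282.35


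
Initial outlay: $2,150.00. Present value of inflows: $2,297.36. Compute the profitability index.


Formula: PI = PV(cash flows) / initial investment
Substituting: PI = $2,297.36 / $2,150.00
PI = 1.0685

1.0685


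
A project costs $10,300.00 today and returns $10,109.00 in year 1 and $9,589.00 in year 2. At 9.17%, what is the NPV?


Formula: NPV = C0 + C1/(1+r) + C2/(1+r)^2
Discount C1: $10,109.00 / (1 + 0.0917) = $9,259.87
Discount C2: $9,589.00 / (1 + 0.0917)^2 = $8,045.75
NPV = -$10,300.00 + $9,259.87 + $8,045.75 = $7,005.62

$7,005.62


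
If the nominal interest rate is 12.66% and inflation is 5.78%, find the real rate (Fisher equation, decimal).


Formula: (1 + r_real) = (1 + r_nom) / (1 + inflation)
Substituting: (1 + r_real) = 1.1266 / 1.0578
(1 + r_real) = 1.065041
r_real = 1.065041 - 1 = 0.065041

0.065041


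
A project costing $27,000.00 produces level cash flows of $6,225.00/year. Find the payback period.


Formula: Payback = investment / annual cash flow
Substituting: Payback = $27,000.00 / $6,225.00
Payback = 4.3373 years

4.3373 years


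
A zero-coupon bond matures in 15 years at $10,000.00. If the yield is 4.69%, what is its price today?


Formula: Price = FV / (1 + r)^n
Substituting: Price = $10,000.00 / (1 + 0.0469)^15
Discount factor: (1.0469)^15 = 1.98874
Price = $10,000.00 / 1.98874 = $5,028.31

$5,028.31


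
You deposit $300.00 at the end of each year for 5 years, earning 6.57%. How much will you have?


Formula: FV = PMT * ((1+r)^n - 1) / r
Growth factor: (1 + 0.0657)^5 = 1.374595
Numerator: 1.374595 - 1 = 0.374595
FV = $300.00 * 0.374595 / 0.0657 = $1,710.48

$1,710.48


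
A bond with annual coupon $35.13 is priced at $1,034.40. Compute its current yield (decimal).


Formula: Current yield = annual coupon / price
Substituting: CY = $35.13 / $1,034.40
CY = 0.033962

0.033962


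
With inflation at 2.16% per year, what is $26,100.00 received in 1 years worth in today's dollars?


Formula: Real value = nominal / (1 + inflation)^years
Price level: (1 + 0.0216)^1 = 1.0216
Real value = $26,100.00 / 1.0216 = $25,548.16

$25,548.16


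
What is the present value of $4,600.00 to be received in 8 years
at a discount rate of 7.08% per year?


Formula: PV = FV / (1 + r)^n
Substituting: PV = $4,600.00 / (1 + 0.0708)^8
Discount factor: (1.0708)^8 = 1.72849
PV = $4,600.00 / 1.72849 = $2,661.28

$2,661.28


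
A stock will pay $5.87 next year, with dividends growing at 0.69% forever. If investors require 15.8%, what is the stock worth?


Formula: P = D1 / (r - g)
Spread: r - g = 0.158 - 0.0069 = 0.1511
Substituting: P = $5.87 / 0.1511
P = $38.85

$38.85


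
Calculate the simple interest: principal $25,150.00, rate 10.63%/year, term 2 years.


Formula: I = P * r * t
Substituting: I = $25,150.00 * 0.1063 * 2
Step: I = $25,150.00 * 0.2126
I = $5,346.89

$5,346.89


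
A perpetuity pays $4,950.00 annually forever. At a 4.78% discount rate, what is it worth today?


Formula: PV = C / r
Substituting: PV = $4,950.00 / 0.0478
PV = $103,556.49

$103,556.49


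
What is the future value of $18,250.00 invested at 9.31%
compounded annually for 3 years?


Formula: FV = P * (1 + r)^n
Substituting: FV = $18,250.00 * (1 + 0.0931)^3
Growth factor: (1.0931)^3 = 1.30611
FV = $18,250.00 * 1.30611 = $23,836.50

$23,836.50


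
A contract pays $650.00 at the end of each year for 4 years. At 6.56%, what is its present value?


Formula: PV = PMT * (1 - (1+r)^(-n)) / r
Discount factor: (1 + 0.0656)^(-4) = 0.775574
Bracket: 1 - 0.775574 = 0.224426
PV = $650.00 * 0.224426 / 0.0656 = $2,223.73

$2,223.73


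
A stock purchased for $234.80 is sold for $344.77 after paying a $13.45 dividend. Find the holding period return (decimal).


Formula: HPR = (P1 - P0 + D) / P0
Gain: $344.77 - $234.80 + $13.45 = $123.42
HPR = $123.42 / $234.80 = 0.5256

0.5256


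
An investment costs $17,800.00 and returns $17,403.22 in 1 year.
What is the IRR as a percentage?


Formula: IRR = C1/C0 - 1
Substituting: IRR = $17,403.22 / $17,800.00 - 1
Ratio: 0.977709 - 1 = -0.022291
IRR = -2.2291%

-2.2291%


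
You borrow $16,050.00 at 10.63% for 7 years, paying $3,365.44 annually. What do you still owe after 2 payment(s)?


Formula: Balance = PV*(1+r)^k - PMT*((1+r)^k - 1)/r
Growth: (1 + 0.1063)^2 = 1.2239
Accumulated factor: ((1+r)^k - 1)/r = 2.1063
Balance = $16,050.00 * 1.2239 - $3,365.44 * 2.1063
Balance = $12,554.96

$12,554.96


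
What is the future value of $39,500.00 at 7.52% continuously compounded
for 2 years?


Formula: FV = P * e^(r*t)
Exponent: r*t = 0.0752 * 2 = 0.1504
e^(0.1504) = 1.162299
FV = $39,500.00 * 1.162299 = $45,910.81

$45,910.81


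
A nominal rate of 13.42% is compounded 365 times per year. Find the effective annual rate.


Formula: EAR = (1 + r/m)^m - 1
Period rate: r/m = 0.1342 / 365 = 0.000368
Compounding: (1 + 0.000368)^365 = 1.143593
EAR = 1.143593 - 1 = 0.143593

0.143593


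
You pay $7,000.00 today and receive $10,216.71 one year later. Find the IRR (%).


Formula: IRR = C1/C0 - 1
Substituting: IRR = $10,216.71 / $7,000.00 - 1
Ratio: 1.45953 - 1 = 0.45953
IRR = 45.953%

45.953%


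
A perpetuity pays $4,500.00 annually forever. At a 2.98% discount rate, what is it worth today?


Formula: PV = C / r
Substituting: PV = $4,500.00 / 0.0298
PV = $151,006.71

$151,006.71


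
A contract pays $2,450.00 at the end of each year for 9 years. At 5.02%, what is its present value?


Formula: PV = PMT * (1 - (1+r)^(-n)) / r
Discount factor: (1 + 0.0502)^(-9) = 0.643505
Bracket: 1 - 0.643505 = 0.356495
PV = $2,450.00 * 0.356495 / 0.0502 = $17,398.66

$17,398.66


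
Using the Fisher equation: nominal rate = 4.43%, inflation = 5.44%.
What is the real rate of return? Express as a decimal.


Formula: (1 + r_real) = (1 + r_nom) / (1 + inflation)
Substituting: (1 + r_real) = 1.0443 / 1.0544
(1 + r_real) = 0.990421
r_real = 0.990421 - 1 = -0.009579

-0.009579


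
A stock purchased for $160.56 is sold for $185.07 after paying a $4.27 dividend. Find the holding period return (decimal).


Formula: HPR = (P1 - P0 + D) / P0
Gain: $185.07 - $160.56 + $4.27 = $28.78
HPR = $28.78 / $160.56 = 0.1792

0.1792


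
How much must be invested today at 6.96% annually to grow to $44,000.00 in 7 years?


Formula: PV = FV / (1 + r)^n
Substituting: PV = $44,000.00 / (1 + 0.0696)^7
Discount factor: (1.0696)^7 = 1.601584
PV = $44,000.00 / 1.601584 = $27,472.80

$27,472.80


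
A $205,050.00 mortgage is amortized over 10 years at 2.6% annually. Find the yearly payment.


Formula: PMT = PV * r / (1 - (1+r)^(-n))
Denominator: 1 - (1 + 0.026)^(-10) = 0.226382
Numerator: $205,050.00 * 0.026 = 5331.3
PMT = 5331.3 / 0.226382 = $23,549.99

$23,549.99


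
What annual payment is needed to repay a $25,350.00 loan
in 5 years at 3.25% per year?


Formula: PMT = PV * r / (1 - (1+r)^(-n))
Denominator: 1 - (1 + 0.0325)^(-5) = 0.147784
Numerator: $25,350.00 * 0.0325 = 823.875
PMT = 823.875 / 0.147784 = $5,574.86

$5,574.86


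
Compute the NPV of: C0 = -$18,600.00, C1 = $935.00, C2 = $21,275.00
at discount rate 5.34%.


Formula: NPV = C0 + C1/(1+r) + C2/(1+r)^2
Discount C1: $935.00 / (1 + 0.0534) = $887.60
Discount C2: $21,275.00 / (1 + 0.0534)^2 = $19,172.69
NPV = -$18,600.00 + $887.60 + $19,172.69 = $1,460.29

$1,460.29


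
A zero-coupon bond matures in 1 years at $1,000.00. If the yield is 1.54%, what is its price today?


Formula: Price = FV / (1 + r)^n
Substituting: Price = $1,000.00 / (1 + 0.0154)^1
Discount factor: (1.0154)^1 = 1.0154
Price = $1,000.00 / 1.0154 = $984.83

$984.83


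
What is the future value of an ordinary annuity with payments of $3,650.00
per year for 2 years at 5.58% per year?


Formula: FV = PMT * ((1+r)^n - 1) / r
Growth factor: (1 + 0.0558)^2 = 1.114714
Numerator: 1.114714 - 1 = 0.114714
FV = $3,650.00 * 0.114714 / 0.0558 = $7,503.67

$7,503.67


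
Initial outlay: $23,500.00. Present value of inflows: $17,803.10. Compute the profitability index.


Formula: PI = PV(cash flows) / initial investment
Substituting: PI = $17,803.10 / $23,500.00
PI = 0.7576

0.7576


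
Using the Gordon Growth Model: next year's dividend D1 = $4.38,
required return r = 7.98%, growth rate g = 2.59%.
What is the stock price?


Formula: P = D1 / (r - g)
Spread: r - g = 0.0798 - 0.0259 = 0.0539
Substituting: P = $4.38 / 0.0539
P = $81.26

$81.26


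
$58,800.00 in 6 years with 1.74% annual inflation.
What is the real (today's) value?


Formula: Real value = nominal / (1 + inflation)^years
Price level: (1 + 0.0174)^6 = 1.109048
Real value = $58,800.00 / 1.109048 = $53,018.44

$53,018.44


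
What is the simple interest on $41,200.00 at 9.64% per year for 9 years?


Formula: I = P * r * t
Substituting: I = $41,200.00 * 0.0964 * 9
Step: I = $41,200.00 * 0.8676
I = $35,745.12

$35,745.12


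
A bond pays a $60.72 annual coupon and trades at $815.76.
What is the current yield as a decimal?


Formula: Current yield = annual coupon / price
Substituting: CY = $60.72 / $815.76
CY = 0.074434

0.074434


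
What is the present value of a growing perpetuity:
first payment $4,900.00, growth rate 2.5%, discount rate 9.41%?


Formula: PV = C / (r - g)
Spread: r - g = 0.0941 - 0.025 = 0.0691
Substituting: PV = $4,900.00 / 0.0691
PV = $70,911.72

$70,911.72


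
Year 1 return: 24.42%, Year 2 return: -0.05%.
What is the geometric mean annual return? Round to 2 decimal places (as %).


Formula: Geometric mean = ((1+r1)*(1+r2))^(1/2) - 1
Product: (1 + 0.2442) * (1 + -0.0005) = 1.2442 * 0.9995 = 1.243578
Square root: 1.243578^0.5 = 1.115158
Geometric mean = 1.115158 - 1 = 0.115158
As percentage: 11.52%

11.52%


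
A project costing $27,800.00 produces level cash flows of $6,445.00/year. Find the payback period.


Formula: Payback = investment / annual cash flow
Substituting: Payback = $27,800.00 / $6,445.00
Payback = 4.3134 years

4.3134 years


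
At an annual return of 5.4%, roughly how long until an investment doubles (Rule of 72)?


Formula: Years ≈ 72 / r
Substituting: Years ≈ 72 / 5.4
Years ≈ 13.3

13.3 years


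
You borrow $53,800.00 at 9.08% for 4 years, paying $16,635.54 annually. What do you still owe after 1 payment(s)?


Formula: Balance = PV*(1+r)^k - PMT*((1+r)^k - 1)/r
Growth: (1 + 0.0908)^1 = 1.0908
Accumulated factor: ((1+r)^k - 1)/r = 1.0
Balance = $53,800.00 * 1.0908 - $16,635.54 * 1.0
Balance = $42,049.50

$42,049.50


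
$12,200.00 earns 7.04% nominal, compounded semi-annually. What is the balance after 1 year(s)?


Formula: FV = P * (1 + r/m)^(m*t)
Period rate: r/m = 0.0704 / 2 = 0.0352
Total periods: m*t = 2 * 1 = 2
Growth factor: (1 + 0.0352)^2 = 1.071639
FV = $12,200.00 * 1.071639 = $13,074.00

$13,074.00


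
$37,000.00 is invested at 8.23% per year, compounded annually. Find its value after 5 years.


Formula: FV = P * (1 + r)^n
Substituting: FV = $37,000.00 * (1 + 0.0823)^5
Growth factor: (1.0823)^5 = 1.48504
FV = $37,000.00 * 1.48504 = $54,946.50

$54,946.50


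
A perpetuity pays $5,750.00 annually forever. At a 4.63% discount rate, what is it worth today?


Formula: PV = C / r
Substituting: PV = $5,750.00 / 0.0463
PV = $124,190.06

$124,190.06


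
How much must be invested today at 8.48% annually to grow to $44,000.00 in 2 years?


Formula: PV = FV / (1 + r)^n
Substituting: PV = $44,000.00 / (1 + 0.0848)^2
Discount factor: (1.0848)^2 = 1.176791
PV = $44,000.00 / 1.176791 = $37,389.82

$37,389.82


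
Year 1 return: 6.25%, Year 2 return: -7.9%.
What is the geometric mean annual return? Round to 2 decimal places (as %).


Formula: Geometric mean = ((1+r1)*(1+r2))^(1/2) - 1
Product: (1 + 0.0625) * (1 + -0.079) = 1.0625 * 0.921 = 0.978563
Square root: 0.978563^0.5 = 0.989223
Geometric mean = 0.989223 - 1 = -0.010777
As percentage: -1.08%

-1.08%


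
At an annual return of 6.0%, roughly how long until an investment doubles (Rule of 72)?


Formula: Years ≈ 72 / r
Substituting: Years ≈ 72 / 6.0
Years ≈ 12.0

12.0 years


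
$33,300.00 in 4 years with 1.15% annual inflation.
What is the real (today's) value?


Formula: Real value = nominal / (1 + inflation)^years
Price level: (1 + 0.0115)^4 = 1.0468
Real value = $33,300.00 / 1.0468 = $31,811.25

$31,811.25


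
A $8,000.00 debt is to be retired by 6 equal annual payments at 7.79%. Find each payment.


Formula: PMT = PV * r / (1 - (1+r)^(-n))
Denominator: 1 - (1 + 0.0779)^(-6) = 0.362428
Numerator: $8,000.00 * 0.0779 = 623.2
PMT = 623.2 / 0.362428 = $1,719.51

$1,719.51


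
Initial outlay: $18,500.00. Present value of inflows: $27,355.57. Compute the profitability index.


Formula: PI = PV(cash flows) / initial investment
Substituting: PI = $27,355.57 / $18,500.00
PI = 1.4787

1.4787


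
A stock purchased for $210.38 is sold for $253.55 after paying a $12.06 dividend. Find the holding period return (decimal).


Formula: HPR = (P1 - P0 + D) / P0
Gain: $253.55 - $210.38 + $12.06 = $55.23
HPR = $55.23 / $210.38 = 0.2625

0.2625


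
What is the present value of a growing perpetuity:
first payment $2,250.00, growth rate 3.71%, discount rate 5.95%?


Formula: PV = C / (r - g)
Spread: r - g = 0.0595 - 0.0371 = 0.0224
Substituting: PV = $2,250.00 / 0.0224
PV = $100,446.43

$100,446.43


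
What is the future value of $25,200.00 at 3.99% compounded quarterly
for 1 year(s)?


Formula: FV = P * (1 + r/m)^(m*t)
Period rate: r/m = 0.0399 / 4 = 0.009975
Total periods: m*t = 4 * 1 = 4
Growth factor: (1 + 0.009975)^4 = 1.040501
FV = $25,200.00 * 1.040501 = $26,220.62

$26,220.62


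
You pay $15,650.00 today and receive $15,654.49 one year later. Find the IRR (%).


Formula: IRR = C1/C0 - 1
Substituting: IRR = $15,654.49 / $15,650.00 - 1
Ratio: 1.000287 - 1 = 0.000287
IRR = 0.0287%

0.0287%


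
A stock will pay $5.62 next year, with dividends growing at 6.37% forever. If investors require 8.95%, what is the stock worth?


Formula: P = D1 / (r - g)
Spread: r - g = 0.0895 - 0.0637 = 0.0258
Substituting: P = $5.62 / 0.0258
P = $217.83

$217.83


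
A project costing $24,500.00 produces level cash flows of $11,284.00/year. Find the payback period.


Formula: Payback = investment / annual cash flow
Substituting: Payback = $24,500.00 / $11,284.00
Payback = 2.1712 years

2.1712 years


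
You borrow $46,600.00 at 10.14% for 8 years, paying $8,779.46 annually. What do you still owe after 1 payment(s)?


Formula: Balance = PV*(1+r)^k - PMT*((1+r)^k - 1)/r
Growth: (1 + 0.1014)^1 = 1.1014
Accumulated factor: ((1+r)^k - 1)/r = 1.0
Balance = $46,600.00 * 1.1014 - $8,779.46 * 1.0
Balance = $42,545.78

$42,545.78


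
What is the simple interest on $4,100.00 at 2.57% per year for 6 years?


Formula: I = P * r * t
Substituting: I = $4,100.00 * 0.0257 * 6
Step: I = $4,100.00 * 0.1542
I = $632.22

$632.22


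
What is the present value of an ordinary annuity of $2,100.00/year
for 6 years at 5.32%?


Formula: PV = PMT * (1 - (1+r)^(-n)) / r
Discount factor: (1 + 0.0532)^(-6) = 0.732715
Bracket: 1 - 0.732715 = 0.267285
PV = $2,100.00 * 0.267285 / 0.0532 = $10,550.74

$10,550.74


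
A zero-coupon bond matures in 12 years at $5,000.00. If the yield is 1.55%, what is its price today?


Formula: Price = FV / (1 + r)^n
Substituting: Price = $5,000.00 / (1 + 0.0155)^12
Discount factor: (1.0155)^12 = 1.202705
Price = $5,000.00 / 1.202705 = $4,157.30

$4,157.30


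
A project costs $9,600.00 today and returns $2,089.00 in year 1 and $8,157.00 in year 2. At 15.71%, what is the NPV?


Formula: NPV = C0 + C1/(1+r) + C2/(1+r)^2
Discount C1: $2,089.00 / (1 + 0.1571) = $1,805.38
Discount C2: $8,157.00 / (1 + 0.1571)^2 = $6,092.40
NPV = -$9,600.00 + $1,805.38 + $6,092.40 = -$1,702.22

-$1,702.22


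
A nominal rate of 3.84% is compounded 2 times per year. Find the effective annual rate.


Formula: EAR = (1 + r/m)^m - 1
Period rate: r/m = 0.0384 / 2 = 0.0192
Compounding: (1 + 0.0192)^2 = 1.038769
EAR = 1.038769 - 1 = 0.038769

0.038769


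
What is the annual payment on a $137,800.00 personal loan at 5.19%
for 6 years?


Formula: PMT = PV * r / (1 - (1+r)^(-n))
Denominator: 1 - (1 + 0.0519)^(-6) = 0.261835
Numerator: $137,800.00 * 0.0519 = 7151.82
PMT = 7151.82 / 0.261835 = $27,314.19

$27,314.19


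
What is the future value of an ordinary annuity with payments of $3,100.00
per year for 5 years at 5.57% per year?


Formula: FV = PMT * ((1+r)^n - 1) / r
Growth factor: (1 + 0.0557)^5 = 1.311302
Numerator: 1.311302 - 1 = 0.311302
FV = $3,100.00 * 0.311302 / 0.0557 = $17,325.59

$17,325.59


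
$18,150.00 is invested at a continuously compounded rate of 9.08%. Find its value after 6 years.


Formula: FV = P * e^(r*t)
Exponent: r*t = 0.0908 * 6 = 0.5448
e^(0.5448) = 1.724263
FV = $18,150.00 * 1.724263 = $31,295.38

$31,295.38


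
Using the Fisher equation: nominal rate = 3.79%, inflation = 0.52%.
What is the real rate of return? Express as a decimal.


Formula: (1 + r_real) = (1 + r_nom) / (1 + inflation)
Substituting: (1 + r_real) = 1.0379 / 1.0052
(1 + r_real) = 1.032531
r_real = 1.032531 - 1 = 0.032531

0.032531


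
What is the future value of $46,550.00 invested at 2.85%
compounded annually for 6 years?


Formula: FV = P * (1 + r)^n
Substituting: FV = $46,550.00 * (1 + 0.0285)^6
Growth factor: (1.0285)^6 = 1.183657
FV = $46,550.00 * 1.183657 = $55,099.22

$55,099.22


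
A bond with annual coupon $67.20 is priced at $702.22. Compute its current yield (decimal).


Formula: Current yield = annual coupon / price
Substituting: CY = $67.20 / $702.22
CY = 0.095697

0.095697


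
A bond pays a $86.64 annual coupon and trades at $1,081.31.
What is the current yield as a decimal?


Formula: Current yield = annual coupon / price
Substituting: CY = $86.64 / $1,081.31
CY = 0.080125

0.080125


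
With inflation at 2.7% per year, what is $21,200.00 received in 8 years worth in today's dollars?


Formula: Real value = nominal / (1 + inflation)^years
Price level: (1 + 0.027)^8 = 1.237552
Real value = $21,200.00 / 1.237552 = $17,130.59

$17,130.59


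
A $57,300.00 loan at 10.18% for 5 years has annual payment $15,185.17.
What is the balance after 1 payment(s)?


Formula: Balance = PV*(1+r)^k - PMT*((1+r)^k - 1)/r
Growth: (1 + 0.1018)^1 = 1.1018
Accumulated factor: ((1+r)^k - 1)/r = 1.0
Balance = $57,300.00 * 1.1018 - $15,185.17 * 1.0
Balance = $47,947.97

$47,947.97


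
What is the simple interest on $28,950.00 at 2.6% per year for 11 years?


Formula: I = P * r * t
Substituting: I = $28,950.00 * 0.026 * 11
Step: I = $28,950.00 * 0.286
I = $8,279.70

$8,279.70


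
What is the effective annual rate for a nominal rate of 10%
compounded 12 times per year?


Formula: EAR = (1 + r/m)^m - 1
Period rate: r/m = 0.1 / 12 = 0.008333
Compounding: (1 + 0.008333)^12 = 1.104713
EAR = 1.104713 - 1 = 0.104713

0.104713


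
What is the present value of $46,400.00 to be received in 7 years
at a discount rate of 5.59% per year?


Formula: PV = FV / (1 + r)^n
Substituting: PV = $46,400.00 / (1 + 0.0559)^7
Discount factor: (1.0559)^7 = 1.463388
PV = $46,400.00 / 1.463388 = $31,707.24

$31,707.24


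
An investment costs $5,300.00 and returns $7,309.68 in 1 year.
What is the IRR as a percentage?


Formula: IRR = C1/C0 - 1
Substituting: IRR = $7,309.68 / $5,300.00 - 1
Ratio: 1.379185 - 1 = 0.379185
IRR = 37.9185%

37.9185%


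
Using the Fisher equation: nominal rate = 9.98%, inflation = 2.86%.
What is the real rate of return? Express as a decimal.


Formula: (1 + r_real) = (1 + r_nom) / (1 + inflation)
Substituting: (1 + r_real) = 1.0998 / 1.0286
(1 + r_real) = 1.06922
r_real = 1.06922 - 1 = 0.06922

0.06922


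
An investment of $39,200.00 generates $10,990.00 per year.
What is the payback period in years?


Formula: Payback = investment / annual cash flow
Substituting: Payback = $39,200.00 / $10,990.00
Payback = 3.5669 years

3.5669 years


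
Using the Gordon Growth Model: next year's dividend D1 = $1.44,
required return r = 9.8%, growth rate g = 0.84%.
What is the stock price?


Formula: P = D1 / (r - g)
Spread: r - g = 0.098 - 0.0084 = 0.0896
Substituting: P = $1.44 / 0.0896
P = $16.07

$16.07


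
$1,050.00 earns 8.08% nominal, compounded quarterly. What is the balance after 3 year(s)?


Formula: FV = P * (1 + r/m)^(m*t)
Period rate: r/m = 0.0808 / 4 = 0.0202
Total periods: m*t = 4 * 3 = 12
Growth factor: (1 + 0.0202)^12 = 1.271229
FV = $1,050.00 * 1.271229 = $1,334.79

$1,334.79


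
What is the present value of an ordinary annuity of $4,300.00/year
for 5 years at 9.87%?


Formula: PV = PMT * (1 - (1+r)^(-n)) / r
Discount factor: (1 + 0.0987)^(-5) = 0.624603
Bracket: 1 - 0.624603 = 0.375397
PV = $4,300.00 * 0.375397 / 0.0987 = $16,354.66

$16,354.66


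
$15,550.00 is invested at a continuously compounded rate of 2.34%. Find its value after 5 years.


Formula: FV = P * e^(r*t)
Exponent: r*t = 0.0234 * 5 = 0.117
e^(0.117) = 1.124119
FV = $15,550.00 * 1.124119 = $17,480.06

$17,480.06


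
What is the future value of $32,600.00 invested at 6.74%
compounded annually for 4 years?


Formula: FV = P * (1 + r)^n
Substituting: FV = $32,600.00 * (1 + 0.0674)^4
Growth factor: (1.0674)^4 = 1.298102
FV = $32,600.00 * 1.298102 = $42,318.12

$42,318.12


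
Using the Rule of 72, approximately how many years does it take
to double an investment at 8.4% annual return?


Formula: Years ≈ 72 / r
Substituting: Years ≈ 72 / 8.4
Years ≈ 8.6

8.6 years


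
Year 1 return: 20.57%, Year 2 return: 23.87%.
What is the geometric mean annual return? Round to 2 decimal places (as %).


Formula: Geometric mean = ((1+r1)*(1+r2))^(1/2) - 1
Product: (1 + 0.2057) * (1 + 0.2387) = 1.2057 * 1.2387 = 1.493501
Square root: 1.493501^0.5 = 1.222089
Geometric mean = 1.222089 - 1 = 0.222089
As percentage: 22.21%

22.21%


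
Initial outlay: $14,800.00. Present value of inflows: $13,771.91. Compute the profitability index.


Formula: PI = PV(cash flows) / initial investment
Substituting: PI = $13,771.91 / $14,800.00
PI = 0.9305

0.9305


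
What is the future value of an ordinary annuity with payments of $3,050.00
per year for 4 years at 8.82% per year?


Formula: FV = PMT * ((1+r)^n - 1) / r
Growth factor: (1 + 0.0882)^4 = 1.40228
Numerator: 1.40228 - 1 = 0.40228
FV = $3,050.00 * 0.40228 / 0.0882 = $13,911.06

$13,911.06


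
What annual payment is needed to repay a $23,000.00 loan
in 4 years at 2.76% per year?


Formula: PMT = PV * r / (1 - (1+r)^(-n))
Denominator: 1 - (1 + 0.0276)^(-4) = 0.103183
Numerator: $23,000.00 * 0.0276 = 634.8
PMT = 634.8 / 0.103183 = $6,152.15

$6,152.15


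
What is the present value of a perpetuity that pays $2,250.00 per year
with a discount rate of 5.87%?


Formula: PV = C / r
Substituting: PV = $2,250.00 / 0.0587
PV = $38,330.49

$38,330.49


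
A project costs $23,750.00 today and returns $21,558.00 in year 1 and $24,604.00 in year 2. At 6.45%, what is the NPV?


Formula: NPV = C0 + C1/(1+r) + C2/(1+r)^2
Discount C1: $21,558.00 / (1 + 0.0645) = $20,251.76
Discount C2: $24,604.00 / (1 + 0.0645)^2 = $21,712.73
NPV = -$23,750.00 + $20,251.76 + $21,712.73 = $18,214.49

$18,214.49


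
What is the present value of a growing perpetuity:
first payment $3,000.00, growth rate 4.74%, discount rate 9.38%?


Formula: PV = C / (r - g)
Spread: r - g = 0.0938 - 0.0474 = 0.0464
Substituting: PV = $3,000.00 / 0.0464
PV = $64,655.17

$64,655.17


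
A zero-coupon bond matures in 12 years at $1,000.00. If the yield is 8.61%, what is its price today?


Formula: Price = FV / (1 + r)^n
Substituting: Price = $1,000.00 / (1 + 0.0861)^12
Discount factor: (1.0861)^12 = 2.694249
Price = $1,000.00 / 2.694249 = $371.16

$371.16


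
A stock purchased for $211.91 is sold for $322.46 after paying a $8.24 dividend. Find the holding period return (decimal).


Formula: HPR = (P1 - P0 + D) / P0
Gain: $322.46 - $211.91 + $8.24 = $118.79
HPR = $118.79 / $211.91 = 0.5606

0.5606


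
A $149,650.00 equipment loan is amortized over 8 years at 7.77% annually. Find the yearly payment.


Formula: PMT = PV * r / (1 - (1+r)^(-n))
Denominator: 1 - (1 + 0.0777)^(-8) = 0.450438
Numerator: $149,650.00 * 0.0777 = 11627.805
PMT = 11627.805 / 0.450438 = $25,814.46

$25,814.46


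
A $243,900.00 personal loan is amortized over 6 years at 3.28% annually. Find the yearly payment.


Formula: PMT = PV * r / (1 - (1+r)^(-n))
Denominator: 1 - (1 + 0.0328)^(-6) = 0.176047
Numerator: $243,900.00 * 0.0328 = 7999.92
PMT = 7999.92 / 0.176047 = $45,442.05

$45,442.05


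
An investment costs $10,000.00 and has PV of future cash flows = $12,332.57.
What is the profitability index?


Formula: PI = PV(cash flows) / initial investment
Substituting: PI = $12,332.57 / $10,000.00
PI = 1.2333

1.2333


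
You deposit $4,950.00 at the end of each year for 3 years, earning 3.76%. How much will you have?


Formula: FV = PMT * ((1+r)^n - 1) / r
Growth factor: (1 + 0.0376)^3 = 1.117094
Numerator: 1.117094 - 1 = 0.117094
FV = $4,950.00 * 0.117094 / 0.0376 = $15,415.36

$15,415.36


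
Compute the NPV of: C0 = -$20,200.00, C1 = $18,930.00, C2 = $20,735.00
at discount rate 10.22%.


Formula: NPV = C0 + C1/(1+r) + C2/(1+r)^2
Discount C1: $18,930.00 / (1 + 0.1022) = $17,174.74
Discount C2: $20,735.00 / (1 + 0.1022)^2 = $17,068.02
NPV = -$20,200.00 + $17,174.74 + $17,068.02 = $14,042.76

$14,042.76


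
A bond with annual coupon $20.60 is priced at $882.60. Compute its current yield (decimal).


Formula: Current yield = annual coupon / price
Substituting: CY = $20.60 / $882.60
CY = 0.02334

0.02334


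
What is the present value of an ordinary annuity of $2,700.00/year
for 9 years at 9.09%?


Formula: PV = PMT * (1 - (1+r)^(-n)) / r
Discount factor: (1 + 0.0909)^(-9) = 0.45702
Bracket: 1 - 0.45702 = 0.54298
PV = $2,700.00 * 0.54298 / 0.0909 = $16,128.11

$16,128.11


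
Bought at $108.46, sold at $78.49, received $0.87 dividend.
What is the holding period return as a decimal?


Formula: HPR = (P1 - P0 + D) / P0
Gain: $78.49 - $108.46 + $0.87 = -$29.10
HPR = -$29.10 / $108.46 = -0.2683

-0.2683


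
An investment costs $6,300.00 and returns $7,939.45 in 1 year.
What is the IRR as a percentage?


Formula: IRR = C1/C0 - 1
Substituting: IRR = $7,939.45 / $6,300.00 - 1
Ratio: 1.26023 - 1 = 0.26023
IRR = 26.023%

26.023%


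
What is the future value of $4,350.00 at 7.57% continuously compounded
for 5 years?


Formula: FV = P * e^(r*t)
Exponent: r*t = 0.0757 * 5 = 0.3785
e^(0.3785) = 1.460093
FV = $4,350.00 * 1.460093 = $6,351.40

$6,351.40


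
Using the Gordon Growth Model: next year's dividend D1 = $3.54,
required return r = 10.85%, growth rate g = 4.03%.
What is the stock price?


Formula: P = D1 / (r - g)
Spread: r - g = 0.1085 - 0.0403 = 0.0682
Substituting: P = $3.54 / 0.0682
P = $51.91

$51.91


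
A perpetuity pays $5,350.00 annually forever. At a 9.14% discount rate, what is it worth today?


Formula: PV = C / r
Substituting: PV = $5,350.00 / 0.0914
PV = $58,533.92

$58,533.92


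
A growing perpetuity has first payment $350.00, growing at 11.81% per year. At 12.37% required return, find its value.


Formula: PV = C / (r - g)
Spread: r - g = 0.1237 - 0.1181 = 0.0056
Substituting: PV = $350.00 / 0.0056
PV = $62,500.00

$62,500.00


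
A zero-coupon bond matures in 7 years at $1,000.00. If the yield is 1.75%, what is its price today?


Formula: Price = FV / (1 + r)^n
Substituting: Price = $1,000.00 / (1 + 0.0175)^7
Discount factor: (1.0175)^7 = 1.129122
Price = $1,000.00 / 1.129122 = $885.64

$885.64


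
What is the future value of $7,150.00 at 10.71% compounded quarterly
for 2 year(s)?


Formula: FV = P * (1 + r/m)^(m*t)
Period rate: r/m = 0.1071 / 4 = 0.026775
Total periods: m*t = 4 * 2 = 8
Growth factor: (1 + 0.026775)^8 = 1.235385
FV = $7,150.00 * 1.235385 = $8,833.00

$8,833.00


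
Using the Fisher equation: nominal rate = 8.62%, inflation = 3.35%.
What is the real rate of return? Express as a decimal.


Formula: (1 + r_real) = (1 + r_nom) / (1 + inflation)
Substituting: (1 + r_real) = 1.0862 / 1.0335
(1 + r_real) = 1.050992
r_real = 1.050992 - 1 = 0.050992

0.050992


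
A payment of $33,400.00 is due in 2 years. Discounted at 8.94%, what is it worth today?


Formula: PV = FV / (1 + r)^n
Substituting: PV = $33,400.00 / (1 + 0.0894)^2
Discount factor: (1.0894)^2 = 1.186792
PV = $33,400.00 / 1.186792 = $28,143.09

$28,143.09


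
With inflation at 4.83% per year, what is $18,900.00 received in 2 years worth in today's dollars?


Formula: Real value = nominal / (1 + inflation)^years
Price level: (1 + 0.0483)^2 = 1.098933
Real value = $18,900.00 / 1.098933 = $17,198.50

$17,198.50


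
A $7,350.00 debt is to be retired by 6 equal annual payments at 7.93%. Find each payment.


Formula: PMT = PV * r / (1 - (1+r)^(-n))
Denominator: 1 - (1 + 0.0793)^(-6) = 0.367374
Numerator: $7,350.00 * 0.0793 = 582.855
PMT = 582.855 / 0.367374 = $1,586.54

$1,586.54


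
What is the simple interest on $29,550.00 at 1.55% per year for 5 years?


Formula: I = P * r * t
Substituting: I = $29,550.00 * 0.0155 * 5
Step: I = $29,550.00 * 0.0775
I = $2,290.13

$2,290.13


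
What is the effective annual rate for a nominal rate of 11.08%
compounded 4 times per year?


Formula: EAR = (1 + r/m)^m - 1
Period rate: r/m = 0.1108 / 4 = 0.0277
Compounding: (1 + 0.0277)^4 = 1.115489
EAR = 1.115489 - 1 = 0.115489

0.115489


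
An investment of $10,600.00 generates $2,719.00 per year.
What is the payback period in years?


Formula: Payback = investment / annual cash flow
Substituting: Payback = $10,600.00 / $2,719.00
Payback = 3.8985 years

3.8985 years


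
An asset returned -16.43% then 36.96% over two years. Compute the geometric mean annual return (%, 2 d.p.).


Formula: Geometric mean = ((1+r1)*(1+r2))^(1/2) - 1
Product: (1 + -0.1643) * (1 + 0.3696) = 0.8357 * 1.3696 = 1.144575
Square root: 1.144575^0.5 = 1.069848
Geometric mean = 1.069848 - 1 = 0.069848
As percentage: 6.98%

6.98%


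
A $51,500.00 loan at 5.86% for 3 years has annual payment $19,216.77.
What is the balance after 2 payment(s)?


Formula: Balance = PV*(1+r)^k - PMT*((1+r)^k - 1)/r
Growth: (1 + 0.0586)^2 = 1.120634
Accumulated factor: ((1+r)^k - 1)/r = 2.0586
Balance = $51,500.00 * 1.120634 - $19,216.77 * 2.0586
Balance = $18,153.01

$18,153.01


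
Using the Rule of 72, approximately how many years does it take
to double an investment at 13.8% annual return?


Formula: Years ≈ 72 / r
Substituting: Years ≈ 72 / 13.8
Years ≈ 5.2

5.2 years


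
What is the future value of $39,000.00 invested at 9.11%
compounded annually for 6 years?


Formula: FV = P * (1 + r)^n
Substituting: FV = $39,000.00 * (1 + 0.0911)^6
Growth factor: (1.0911)^6 = 1.687281
FV = $39,000.00 * 1.687281 = $65,803.95

$65,803.95


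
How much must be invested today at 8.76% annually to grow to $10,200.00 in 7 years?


Formula: PV = FV / (1 + r)^n
Substituting: PV = $10,200.00 / (1 + 0.0876)^7
Discount factor: (1.0876)^7 = 1.800049
PV = $10,200.00 / 1.800049 = $5,666.51

$5,666.51


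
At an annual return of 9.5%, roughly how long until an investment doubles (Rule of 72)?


Formula: Years ≈ 72 / r
Substituting: Years ≈ 72 / 9.5
Years ≈ 7.6

7.6 years


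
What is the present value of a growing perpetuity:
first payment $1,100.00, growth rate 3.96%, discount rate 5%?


Formula: PV = C / (r - g)
Spread: r - g = 0.05 - 0.0396 = 0.0104
Substituting: PV = $1,100.00 / 0.0104
PV = $105,769.23

$105,769.23


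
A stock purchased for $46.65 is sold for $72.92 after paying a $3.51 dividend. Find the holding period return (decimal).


Formula: HPR = (P1 - P0 + D) / P0
Gain: $72.92 - $46.65 + $3.51 = $29.78
HPR = $29.78 / $46.65 = 0.6384

0.6384


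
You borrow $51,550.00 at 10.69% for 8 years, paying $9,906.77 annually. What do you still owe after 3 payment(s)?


Formula: Balance = PV*(1+r)^k - PMT*((1+r)^k - 1)/r
Growth: (1 + 0.1069)^3 = 1.356204
Accumulated factor: ((1+r)^k - 1)/r = 3.332128
Balance = $51,550.00 * 1.356204 - $9,906.77 * 3.332128
Balance = $36,901.72

$36,901.72


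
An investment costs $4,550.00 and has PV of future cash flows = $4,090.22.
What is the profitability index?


Formula: PI = PV(cash flows) / initial investment
Substituting: PI = $4,090.22 / $4,550.00
PI = 0.8989

0.8989


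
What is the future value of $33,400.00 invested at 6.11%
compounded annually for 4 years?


Formula: FV = P * (1 + r)^n
Substituting: FV = $33,400.00 * (1 + 0.0611)^4
Growth factor: (1.0611)^4 = 1.267726
FV = $33,400.00 * 1.267726 = $42,342.03

$42,342.03


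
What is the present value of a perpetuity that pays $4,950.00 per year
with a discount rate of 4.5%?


Formula: PV = C / r
Substituting: PV = $4,950.00 / 0.045
PV = $110,000.00

$110,000.00


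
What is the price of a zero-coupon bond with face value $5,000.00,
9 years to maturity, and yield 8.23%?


Formula: Price = FV / (1 + r)^n
Substituting: Price = $5,000.00 / (1 + 0.0823)^9
Discount factor: (1.0823)^9 = 2.037647
Price = $5,000.00 / 2.037647 = $2,453.81

$2,453.81


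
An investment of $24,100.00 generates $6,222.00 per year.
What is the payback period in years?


Formula: Payback = investment / annual cash flow
Substituting: Payback = $24,100.00 / $6,222.00
Payback = 3.8734 years

3.8734 years


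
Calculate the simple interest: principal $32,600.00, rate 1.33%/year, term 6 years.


Formula: I = P * r * t
Substituting: I = $32,600.00 * 0.0133 * 6
Step: I = $32,600.00 * 0.0798
I = $2,601.48

$2,601.48


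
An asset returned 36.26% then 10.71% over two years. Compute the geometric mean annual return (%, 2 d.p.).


Formula: Geometric mean = ((1+r1)*(1+r2))^(1/2) - 1
Product: (1 + 0.3626) * (1 + 0.1071) = 1.3626 * 1.1071 = 1.508534
Square root: 1.508534^0.5 = 1.228224
Geometric mean = 1.228224 - 1 = 0.228224
As percentage: 22.82%

22.82%


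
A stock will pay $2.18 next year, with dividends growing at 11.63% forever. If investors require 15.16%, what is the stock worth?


Formula: P = D1 / (r - g)
Spread: r - g = 0.1516 - 0.1163 = 0.0353
Substituting: P = $2.18 / 0.0353
P = $61.76

$61.76


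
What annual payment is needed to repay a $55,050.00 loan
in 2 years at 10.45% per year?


Formula: PMT = PV * r / (1 - (1+r)^(-n))
Denominator: 1 - (1 + 0.1045)^(-2) = 0.180274
Numerator: $55,050.00 * 0.1045 = 5752.725
PMT = 5752.725 / 0.180274 = $31,910.96

$31,910.96


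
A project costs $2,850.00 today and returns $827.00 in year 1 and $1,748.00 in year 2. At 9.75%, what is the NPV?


Formula: NPV = C0 + C1/(1+r) + C2/(1+r)^2
Discount C1: $827.00 / (1 + 0.0975) = $753.53
Discount C2: $1,748.00 / (1 + 0.0975)^2 = $1,451.22
NPV = -$2,850.00 + $753.53 + $1,451.22 = -$645.25

-$645.25


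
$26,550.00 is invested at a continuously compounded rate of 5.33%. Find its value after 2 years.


Formula: FV = P * e^(r*t)
Exponent: r*t = 0.0533 * 2 = 0.1066
e^(0.1066) = 1.112489
FV = $26,550.00 * 1.112489 = $29,536.59

$29,536.59


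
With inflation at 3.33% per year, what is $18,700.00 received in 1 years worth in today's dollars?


Formula: Real value = nominal / (1 + inflation)^years
Price level: (1 + 0.0333)^1 = 1.0333
Real value = $18,700.00 / 1.0333 = $18,097.36

$18,097.36


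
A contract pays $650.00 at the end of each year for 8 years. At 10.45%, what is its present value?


Formula: PV = PMT * (1 - (1+r)^(-n)) / r
Discount factor: (1 + 0.1045)^(-8) = 0.451517
Bracket: 1 - 0.451517 = 0.548483
PV = $650.00 * 0.548483 / 0.1045 = $3,411.62

$3,411.62


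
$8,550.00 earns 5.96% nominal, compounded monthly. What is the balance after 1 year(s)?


Formula: FV = P * (1 + r/m)^(m*t)
Period rate: r/m = 0.0596 / 12 = 0.004967
Total periods: m*t = 12 * 1 = 12
Growth factor: (1 + 0.004967)^12 = 1.061255
FV = $8,550.00 * 1.061255 = $9,073.73

$9,073.73


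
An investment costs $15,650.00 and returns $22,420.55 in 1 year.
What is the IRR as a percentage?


Formula: IRR = C1/C0 - 1
Substituting: IRR = $22,420.55 / $15,650.00 - 1
Ratio: 1.432623 - 1 = 0.432623
IRR = 43.2623%

43.2623%


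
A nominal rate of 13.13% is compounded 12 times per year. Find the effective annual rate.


Formula: EAR = (1 + r/m)^m - 1
Period rate: r/m = 0.1313 / 12 = 0.010942
Compounding: (1 + 0.010942)^12 = 1.139497
EAR = 1.139497 - 1 = 0.139497

0.139497


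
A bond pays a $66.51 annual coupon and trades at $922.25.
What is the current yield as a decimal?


Formula: Current yield = annual coupon / price
Substituting: CY = $66.51 / $922.25
CY = 0.072117

0.072117


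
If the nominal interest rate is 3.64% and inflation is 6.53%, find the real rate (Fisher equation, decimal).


Formula: (1 + r_real) = (1 + r_nom) / (1 + inflation)
Substituting: (1 + r_real) = 1.0364 / 1.0653
(1 + r_real) = 0.972871
r_real = 0.972871 - 1 = -0.027129

-0.027129


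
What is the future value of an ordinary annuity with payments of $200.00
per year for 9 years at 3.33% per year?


Formula: FV = PMT * ((1+r)^n - 1) / r
Growth factor: (1 + 0.0333)^9 = 1.342882
Numerator: 1.342882 - 1 = 0.342882
FV = $200.00 * 0.342882 / 0.0333 = $2,059.35

$2,059.35


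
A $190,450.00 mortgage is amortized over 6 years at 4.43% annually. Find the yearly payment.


Formula: PMT = PV * r / (1 - (1+r)^(-n))
Denominator: 1 - (1 + 0.0443)^(-6) = 0.229011
Numerator: $190,450.00 * 0.0443 = 8436.935
PMT = 8436.935 / 0.229011 = $36,840.78

$36,840.78


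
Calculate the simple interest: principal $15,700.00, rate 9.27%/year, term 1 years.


Formula: I = P * r * t
Substituting: I = $15,700.00 * 0.0927 * 1
Step: I = $15,700.00 * 0.0927
I = $1,455.39

$1,455.39
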